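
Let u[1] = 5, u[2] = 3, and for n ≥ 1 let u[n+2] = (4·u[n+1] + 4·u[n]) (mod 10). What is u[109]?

Listing terms: u[1] = 5, u[2] = 3, u[3] = 2, u[4] = 0, u[5] = 8, u[6] = 2, u[7] = 0.
Since (u[6], u[7]) = (u[3], u[4]) = (2, 0) (two consecutive terms determine the rest), the sequence is eventually periodic: after a pre-period of length 2 it cycles with period 3.
For n ≥ 3, u[n] depends only on (n - 3) mod 3. (109 - 3) mod 3 = 1, so u[109] = u[4] = 0.

0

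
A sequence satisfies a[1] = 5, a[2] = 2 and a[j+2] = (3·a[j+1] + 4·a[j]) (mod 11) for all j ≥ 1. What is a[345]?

We have a[1] = 5, a[2] = 2, a[3] = 4, a[4] = 9, a[5] = 10, a[6] = 0, a[7] = 7, a[8] = 10, a[9] = 3, a[10] = 5, a[11] = 5, a[12] = 2.
The sequence repeats with period 10.
(345 - 1) mod 10 = 4, so a[345] = a[5] = 10.

10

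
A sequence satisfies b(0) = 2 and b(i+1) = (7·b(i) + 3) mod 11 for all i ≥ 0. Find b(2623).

10

Listing terms: b(0) = 2; b(1) = 6; b(2) = 1; b(3) = 10; b(4) = 7; b(5) = 8; b(6) = 4; b(7) = 9; b(8) = 0; b(9) = 3; b(10) = 2.
The sequence repeats with period 10.
(2623 - 0) mod 10 = 3, so b(2623) = b(3) = 10.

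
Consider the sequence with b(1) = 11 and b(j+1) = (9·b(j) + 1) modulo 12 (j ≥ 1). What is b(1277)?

7

Listing terms: b(1) = 11; b(2) = 4; b(3) = 1; b(4) = 10; b(5) = 7; b(6) = 4.
Since b(6) = b(2) = 4, the sequence is eventually periodic: after a pre-period of length 1 it cycles with period 4.
For j ≥ 2, b(j) depends only on (j - 2) mod 4. (1277 - 2) mod 4 = 3, so b(1277) = b(5) = 7.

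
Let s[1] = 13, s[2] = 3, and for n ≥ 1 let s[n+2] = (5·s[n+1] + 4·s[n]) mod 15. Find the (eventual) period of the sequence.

Listing terms: s[1] = 13, s[2] = 3, s[3] = 7, s[4] = 2, s[5] = 8, s[6] = 3, s[7] = 2, s[8] = 7, s[9] = 13, s[10] = 3.
Since (s[9], s[10]) = (s[1], s[2]) = (13, 3) (two consecutive terms determine the rest), the sequence is periodic with period 8.

8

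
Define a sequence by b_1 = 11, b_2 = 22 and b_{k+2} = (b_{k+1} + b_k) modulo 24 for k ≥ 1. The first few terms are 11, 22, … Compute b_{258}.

b_1 = 11, b_2 = 22, b_3 = 9, b_4 = 7, b_5 = 16, b_6 = 23, b_7 = 15, b_8 = 14, b_9 = 5, b_{10} = 19, b_{11} = 0, b_{12} = 19, b_{13} = 19, b_{14} = 14, b_{15} = 9, b_{16} = 23, b_{17} = 8, b_{18} = 7, b_{19} = 15, b_{20} = 22, b_{21} = 13, b_{22} = 11, b_{23} = 0, b_{24} = 11, b_{25} = 11, b_{26} = 22.
The sequence repeats with period 24.
So b_{258} = b_{1 + ((258-1) mod 24)} = b_{18} = 7.

7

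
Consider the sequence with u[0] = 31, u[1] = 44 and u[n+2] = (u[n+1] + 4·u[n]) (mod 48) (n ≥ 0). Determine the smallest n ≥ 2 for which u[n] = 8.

Computing terms: u[0] = 31,  u[1] = 44,  u[2] = 24,  u[3] = 8,  u[4] = 8,  u[5] = 40,  u[6] = 24,  u[7] = 40,  u[8] = 40,  u[9] = 8,  u[10] = 24,  u[11] = 8.
Since (u[10], u[11]) = (u[2], u[3]) = (24, 8) (two consecutive terms determine the rest), the sequence is eventually periodic: after a pre-period of length 2 it cycles with period 8.
The value 8 first appears (with n ≥ 2) at u[3].

3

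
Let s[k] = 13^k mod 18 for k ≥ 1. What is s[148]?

s[1] = 13, s[2] = 7, s[3] = 1, s[4] = 13.
The sequence repeats with period 3.
So s[148] = s[1 + ((148-1) mod 3)] = s[1] = 13.

13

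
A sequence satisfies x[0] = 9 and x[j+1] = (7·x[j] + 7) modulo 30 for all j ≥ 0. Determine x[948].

Listing terms: x[0] = 9; x[1] = 10; x[2] = 17; x[3] = 6; x[4] = 19; x[5] = 20; x[6] = 27; x[7] = 16; x[8] = 29; x[9] = 0; x[10] = 7; x[11] = 26; x[12] = 9.
The sequence repeats with period 12.
So x[948] = x[0 + ((948-0) mod 12)] = x[0] = 9.

9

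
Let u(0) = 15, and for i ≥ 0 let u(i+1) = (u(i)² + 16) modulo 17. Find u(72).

Listing terms: u(0) = 15,  u(1) = 3,  u(2) = 8,  u(3) = 12,  u(4) = 7,  u(5) = 14,  u(6) = 8.
Since u(6) = u(2) = 8, the sequence is eventually periodic: after a pre-period of length 2 it cycles with period 4.
For i ≥ 2, u(i) depends only on (i - 2) mod 4. (72 - 2) mod 4 = 2, so u(72) = u(4) = 7.

7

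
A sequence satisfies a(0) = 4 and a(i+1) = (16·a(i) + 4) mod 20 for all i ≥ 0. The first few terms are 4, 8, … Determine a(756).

We have a(0) = 4,  a(1) = 8,  a(2) = 12,  a(3) = 16,  a(4) = 0,  a(5) = 4.
Since a(5) = a(0) = 4, the sequence is periodic with period 5.
So a(756) = a(0 + ((756-0) mod 5)) = a(1) = 8.

8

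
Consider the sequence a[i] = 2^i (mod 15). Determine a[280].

1

a[0] = 1; a[1] = 2; a[2] = 4; a[3] = 8; a[4] = 1.
The sequence repeats with period 4.
(280 - 0) mod 4 = 0, so a[280] = a[0] = 1.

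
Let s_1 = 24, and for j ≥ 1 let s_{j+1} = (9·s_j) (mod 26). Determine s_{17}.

Listing terms: s_1 = 24; s_2 = 8; s_3 = 20; s_4 = 24.
The sequence repeats with period 3.
(17 - 1) mod 3 = 1, so s_{17} = s_2 = 8.

8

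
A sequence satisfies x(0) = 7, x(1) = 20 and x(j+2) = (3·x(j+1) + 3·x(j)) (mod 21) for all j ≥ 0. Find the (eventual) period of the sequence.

x(0) = 7, x(1) = 20, x(2) = 18, x(3) = 9, x(4) = 18, x(5) = 18, x(6) = 3, x(7) = 0, x(8) = 9, x(9) = 6, x(10) = 3, x(11) = 6, x(12) = 6, x(13) = 15, x(14) = 0, x(15) = 3, x(16) = 9, x(17) = 15, x(18) = 9, x(19) = 9, x(20) = 12, x(21) = 0, x(22) = 15, x(23) = 3, x(24) = 12, x(25) = 3, x(26) = 3, x(27) = 18, x(28) = 0, x(29) = 12, x(30) = 15, x(31) = 18, x(32) = 15, x(33) = 15, x(34) = 6, x(35) = 0, x(36) = 18, x(37) = 12, x(38) = 6, x(39) = 12, x(40) = 12, x(41) = 9, x(42) = 0, x(43) = 6, x(44) = 18, x(45) = 9.
Since (x(44), x(45)) = (x(2), x(3)) = (18, 9) (two consecutive terms determine the rest), the sequence is eventually periodic: after a pre-period of length 2 it cycles with period 42.

42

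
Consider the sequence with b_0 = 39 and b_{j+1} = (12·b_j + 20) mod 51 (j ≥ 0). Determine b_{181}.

b_0 = 39; b_1 = 29; b_2 = 11; b_3 = 50; b_4 = 8; b_5 = 14; b_6 = 35; b_7 = 32; b_8 = 47; b_9 = 23; b_{10} = 41; b_{11} = 2; b_{12} = 44; b_{13} = 38; b_{14} = 17; b_{15} = 20; b_{16} = 5; b_{17} = 29.
Since b_{17} = b_1 = 29, the sequence is eventually periodic: after a pre-period of length 1 it cycles with period 16.
For j ≥ 1, b_j depends only on (j - 1) mod 16. (181 - 1) mod 16 = 4, so b_{181} = b_5 = 14.

14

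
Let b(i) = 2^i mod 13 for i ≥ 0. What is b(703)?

We have b(0) = 1,  b(1) = 2,  b(2) = 4,  b(3) = 8,  b(4) = 3,  b(5) = 6,  b(6) = 12,  b(7) = 11,  b(8) = 9,  b(9) = 5,  b(10) = 10,  b(11) = 7,  b(12) = 1.
The sequence repeats with period 12.
So b(703) = b(0 + ((703-0) mod 12)) = b(7) = 11.

11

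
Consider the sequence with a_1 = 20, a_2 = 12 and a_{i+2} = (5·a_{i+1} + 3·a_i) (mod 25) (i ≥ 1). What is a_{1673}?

We have a_1 = 20, a_2 = 12, a_3 = 20, a_4 = 11, a_5 = 15, a_6 = 8, a_7 = 10, a_8 = 24, a_9 = 0, a_{10} = 22, a_{11} = 10, a_{12} = 16, a_{13} = 10, a_{14} = 23, a_{15} = 20, a_{16} = 19, a_{17} = 5, a_{18} = 7, a_{19} = 0, a_{20} = 21, a_{21} = 5, a_{22} = 13, a_{23} = 5, a_{24} = 14, a_{25} = 10, a_{26} = 17, a_{27} = 15, a_{28} = 1, a_{29} = 0, a_{30} = 3, a_{31} = 15, a_{32} = 9, a_{33} = 15, a_{34} = 2, a_{35} = 5, a_{36} = 6, a_{37} = 20, a_{38} = 18, a_{39} = 0, a_{40} = 4, a_{41} = 20, a_{42} = 12.
Since (a_{41}, a_{42}) = (a_1, a_2) = (20, 12) (two consecutive terms determine the rest), the sequence is periodic with period 40.
So a_{1673} = a_{1 + ((1673-1) mod 40)} = a_{33} = 15.

15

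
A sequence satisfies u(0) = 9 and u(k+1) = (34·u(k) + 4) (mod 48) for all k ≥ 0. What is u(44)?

44

We have u(0) = 9,  u(1) = 22,  u(2) = 32,  u(3) = 36,  u(4) = 28,  u(5) = 44,  u(6) = 12,  u(7) = 28.
Since u(7) = u(4) = 28, the sequence is eventually periodic: after a pre-period of length 4 it cycles with period 3.
For k ≥ 4, u(k) depends only on (k - 4) mod 3. (44 - 4) mod 3 = 1, so u(44) = u(5) = 44.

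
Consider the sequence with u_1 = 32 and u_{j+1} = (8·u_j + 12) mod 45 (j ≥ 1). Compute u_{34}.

Listing terms: u_1 = 32,  u_2 = 43,  u_3 = 41,  u_4 = 25,  u_5 = 32.
The sequence repeats with period 4.
(34 - 1) mod 4 = 1, so u_{34} = u_2 = 43.

43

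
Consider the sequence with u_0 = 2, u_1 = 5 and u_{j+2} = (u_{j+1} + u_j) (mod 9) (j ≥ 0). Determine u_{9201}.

Computing terms: u_0 = 2, u_1 = 5, u_2 = 7, u_3 = 3, u_4 = 1, u_5 = 4, u_6 = 5, u_7 = 0, u_8 = 5, u_9 = 5, u_{10} = 1, u_{11} = 6, u_{12} = 7, u_{13} = 4, u_{14} = 2, u_{15} = 6, u_{16} = 8, u_{17} = 5, u_{18} = 4, u_{19} = 0, u_{20} = 4, u_{21} = 4, u_{22} = 8, u_{23} = 3, u_{24} = 2, u_{25} = 5.
Since (u_{24}, u_{25}) = (u_0, u_1) = (2, 5) (two consecutive terms determine the rest), the sequence is periodic with period 24.
So u_{9201} = u_{0 + ((9201-0) mod 24)} = u_9 = 5.

5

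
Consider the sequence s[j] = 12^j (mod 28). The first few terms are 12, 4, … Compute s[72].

s[1] = 12; s[2] = 4; s[3] = 20; s[4] = 16; s[5] = 24; s[6] = 8; s[7] = 12.
Since s[7] = s[1] = 12, the sequence is periodic with period 6.
(72 - 1) mod 6 = 5, so s[72] = s[6] = 8.

8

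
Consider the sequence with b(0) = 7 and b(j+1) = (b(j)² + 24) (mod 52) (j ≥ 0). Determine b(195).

33

We have b(0) = 7, b(1) = 21, b(2) = 49, b(3) = 33, b(4) = 21.
Since b(4) = b(1) = 21, the sequence is eventually periodic: after a pre-period of length 1 it cycles with period 3.
For j ≥ 1, b(j) depends only on (j - 1) mod 3. (195 - 1) mod 3 = 2, so b(195) = b(3) = 33.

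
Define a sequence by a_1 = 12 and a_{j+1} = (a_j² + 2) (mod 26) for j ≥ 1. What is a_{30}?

16

Listing terms: a_1 = 12,  a_2 = 16,  a_3 = 24,  a_4 = 6,  a_5 = 12.
Since a_5 = a_1 = 12, the sequence is periodic with period 4.
So a_{30} = a_{1 + ((30-1) mod 4)} = a_2 = 16.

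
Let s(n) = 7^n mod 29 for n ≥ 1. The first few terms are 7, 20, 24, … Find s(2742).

Listing terms: s(1) = 7; s(2) = 20; s(3) = 24; s(4) = 23; s(5) = 16; s(6) = 25; s(7) = 1; s(8) = 7.
Since s(8) = s(1) = 7, the sequence is periodic with period 7.
So s(2742) = s(1 + ((2742-1) mod 7)) = s(5) = 16.

16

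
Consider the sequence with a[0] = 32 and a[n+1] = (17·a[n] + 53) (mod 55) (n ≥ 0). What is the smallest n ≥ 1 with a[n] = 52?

8

We have a[0] = 32; a[1] = 47; a[2] = 27; a[3] = 17; a[4] = 12; a[5] = 37; a[6] = 22; a[7] = 42; a[8] = 52; a[9] = 2; a[10] = 32.
Since a[10] = a[0] = 32, the sequence is periodic with period 10.
The value 52 first appears (with n ≥ 1) at a[8].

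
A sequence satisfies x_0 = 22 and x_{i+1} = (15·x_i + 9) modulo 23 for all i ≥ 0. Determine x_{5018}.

Computing terms: x_0 = 22; x_1 = 17; x_2 = 11; x_3 = 13; x_4 = 20; x_5 = 10; x_6 = 21; x_7 = 2; x_8 = 16; x_9 = 19; x_{10} = 18; x_{11} = 3; x_{12} = 8; x_{13} = 14; x_{14} = 12; x_{15} = 5; x_{16} = 15; x_{17} = 4; x_{18} = 0; x_{19} = 9; x_{20} = 6; x_{21} = 7; x_{22} = 22.
The sequence repeats with period 22.
So x_{5018} = x_{0 + ((5018-0) mod 22)} = x_2 = 11.

11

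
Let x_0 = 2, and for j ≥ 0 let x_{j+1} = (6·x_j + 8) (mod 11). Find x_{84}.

x_0 = 2,  x_1 = 9,  x_2 = 7,  x_3 = 6,  x_4 = 0,  x_5 = 8,  x_6 = 1,  x_7 = 3,  x_8 = 4,  x_9 = 10,  x_{10} = 2.
Since x_{10} = x_0 = 2, the sequence is periodic with period 10.
So x_{84} = x_{0 + ((84-0) mod 10)} = x_4 = 0.

0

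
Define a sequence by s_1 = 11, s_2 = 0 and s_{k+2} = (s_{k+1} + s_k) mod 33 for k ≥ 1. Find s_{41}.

11

Listing terms: s_1 = 11; s_2 = 0; s_3 = 11; s_4 = 11; s_5 = 22; s_6 = 0; s_7 = 22; s_8 = 22; s_9 = 11; s_{10} = 0.
Since (s_9, s_{10}) = (s_1, s_2) = (11, 0) (two consecutive terms determine the rest), the sequence is periodic with period 8.
(41 - 1) mod 8 = 0, so s_{41} = s_1 = 11.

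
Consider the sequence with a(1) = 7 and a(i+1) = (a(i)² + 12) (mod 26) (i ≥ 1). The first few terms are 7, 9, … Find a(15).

11

a(1) = 7; a(2) = 9; a(3) = 15; a(4) = 3; a(5) = 21; a(6) = 11; a(7) = 3.
Since a(7) = a(4) = 3, the sequence is eventually periodic: after a pre-period of length 3 it cycles with period 3.
For i ≥ 4, a(i) depends only on (i - 4) mod 3. (15 - 4) mod 3 = 2, so a(15) = a(6) = 11.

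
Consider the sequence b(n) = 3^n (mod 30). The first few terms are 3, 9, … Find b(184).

21

b(1) = 3, b(2) = 9, b(3) = 27, b(4) = 21, b(5) = 3.
Since b(5) = b(1) = 3, the sequence is periodic with period 4.
(184 - 1) mod 4 = 3, so b(184) = b(4) = 21.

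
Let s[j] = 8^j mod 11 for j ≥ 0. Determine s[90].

s[0] = 1,  s[1] = 8,  s[2] = 9,  s[3] = 6,  s[4] = 4,  s[5] = 10,  s[6] = 3,  s[7] = 2,  s[8] = 5,  s[9] = 7,  s[10] = 1.
The sequence repeats with period 10.
(90 - 0) mod 10 = 0, so s[90] = s[0] = 1.

1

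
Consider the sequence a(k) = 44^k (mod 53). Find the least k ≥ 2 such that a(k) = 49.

10

Listing terms: a(1) = 44,  a(2) = 28,  a(3) = 13,  a(4) = 42,  a(5) = 46,  a(6) = 10,  a(7) = 16,  a(8) = 15,  a(9) = 24,  a(10) = 49,  a(11) = 36,  a(12) = 47,  a(13) = 1,  a(14) = 44.
Since a(14) = a(1) = 44, the sequence is periodic with period 13.
The value 49 first appears (with k ≥ 2) at a(10).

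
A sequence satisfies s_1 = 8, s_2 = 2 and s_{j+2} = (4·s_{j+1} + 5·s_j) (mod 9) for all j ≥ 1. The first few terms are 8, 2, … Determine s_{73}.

8

We have s_1 = 8; s_2 = 2; s_3 = 3; s_4 = 4; s_5 = 4; s_6 = 0; s_7 = 2; s_8 = 8; s_9 = 6; s_{10} = 1; s_{11} = 7; s_{12} = 6; s_{13} = 5; s_{14} = 5; s_{15} = 0; s_{16} = 7; s_{17} = 1; s_{18} = 3; s_{19} = 8; s_{20} = 2.
The sequence repeats with period 18.
So s_{73} = s_{1 + ((73-1) mod 18)} = s_1 = 8.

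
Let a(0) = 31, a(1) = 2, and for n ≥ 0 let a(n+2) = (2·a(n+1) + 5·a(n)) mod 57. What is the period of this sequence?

Listing terms: a(0) = 31,  a(1) = 2,  a(2) = 45,  a(3) = 43,  a(4) = 26,  a(5) = 39,  a(6) = 37,  a(7) = 41,  a(8) = 39,  a(9) = 55,  a(10) = 20,  a(11) = 30,  a(12) = 46,  a(13) = 14,  a(14) = 30,  a(15) = 16,  a(16) = 11,  a(17) = 45,  a(18) = 31,  a(19) = 2.
Since (a(18), a(19)) = (a(0), a(1)) = (31, 2) (two consecutive terms determine the rest), the sequence is periodic with period 18.

18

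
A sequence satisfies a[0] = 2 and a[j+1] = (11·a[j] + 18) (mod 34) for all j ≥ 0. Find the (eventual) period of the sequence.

16

a[0] = 2; a[1] = 6; a[2] = 16; a[3] = 24; a[4] = 10; a[5] = 26; a[6] = 32; a[7] = 30; a[8] = 8; a[9] = 4; a[10] = 28; a[11] = 20; a[12] = 0; a[13] = 18; a[14] = 12; a[15] = 14; a[16] = 2.
The sequence repeats with period 16.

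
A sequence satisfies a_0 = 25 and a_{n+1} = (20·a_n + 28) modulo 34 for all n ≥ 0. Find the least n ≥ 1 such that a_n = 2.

We have a_0 = 25, a_1 = 18, a_2 = 14, a_3 = 2, a_4 = 0, a_5 = 28, a_6 = 10, a_7 = 24, a_8 = 32, a_9 = 22, a_{10} = 26, a_{11} = 4, a_{12} = 6, a_{13} = 12, a_{14} = 30, a_{15} = 16, a_{16} = 8, a_{17} = 18.
Since a_{17} = a_1 = 18, the sequence is eventually periodic: after a pre-period of length 1 it cycles with period 16.
The value 2 first appears (with n ≥ 1) at a_3.

3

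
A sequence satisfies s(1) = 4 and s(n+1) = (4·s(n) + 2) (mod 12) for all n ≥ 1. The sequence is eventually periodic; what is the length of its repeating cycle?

3

Computing terms: s(1) = 4,  s(2) = 6,  s(3) = 2,  s(4) = 10,  s(5) = 6.
Since s(5) = s(2) = 6, the sequence is eventually periodic: after a pre-period of length 1 it cycles with period 3.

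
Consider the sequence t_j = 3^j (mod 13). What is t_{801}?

1

We have t_1 = 3, t_2 = 9, t_3 = 1, t_4 = 3.
Since t_4 = t_1 = 3, the sequence is periodic with period 3.
So t_{801} = t_{1 + ((801-1) mod 3)} = t_3 = 1.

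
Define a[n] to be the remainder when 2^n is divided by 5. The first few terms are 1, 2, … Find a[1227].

Listing terms: a[0] = 1,  a[1] = 2,  a[2] = 4,  a[3] = 3,  a[4] = 1.
The sequence repeats with period 4.
(1227 - 0) mod 4 = 3, so a[1227] = a[3] = 3.

3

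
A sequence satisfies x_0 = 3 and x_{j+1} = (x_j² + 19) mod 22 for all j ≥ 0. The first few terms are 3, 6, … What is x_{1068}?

x_0 = 3,  x_1 = 6,  x_2 = 11,  x_3 = 8,  x_4 = 17,  x_5 = 0,  x_6 = 19,  x_7 = 6.
Since x_7 = x_1 = 6, the sequence is eventually periodic: after a pre-period of length 1 it cycles with period 6.
For j ≥ 1, x_j depends only on (j - 1) mod 6. (1068 - 1) mod 6 = 5, so x_{1068} = x_6 = 19.

19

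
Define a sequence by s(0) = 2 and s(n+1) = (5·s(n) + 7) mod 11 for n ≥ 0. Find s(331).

s(0) = 2; s(1) = 6; s(2) = 4; s(3) = 5; s(4) = 10; s(5) = 2.
The sequence repeats with period 5.
So s(331) = s(0 + ((331-0) mod 5)) = s(1) = 6.

6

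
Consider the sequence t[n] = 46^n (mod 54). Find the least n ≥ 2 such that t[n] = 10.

We have t[1] = 46; t[2] = 10; t[3] = 28; t[4] = 46.
Since t[4] = t[1] = 46, the sequence is periodic with period 3.
The value 10 first appears (with n ≥ 2) at t[2].

2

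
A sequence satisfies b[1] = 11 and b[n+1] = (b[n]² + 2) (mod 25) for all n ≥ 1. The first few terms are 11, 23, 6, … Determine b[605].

We have b[1] = 11, b[2] = 23, b[3] = 6, b[4] = 13, b[5] = 21, b[6] = 18, b[7] = 1, b[8] = 3, b[9] = 11.
The sequence repeats with period 8.
(605 - 1) mod 8 = 4, so b[605] = b[5] = 21.

21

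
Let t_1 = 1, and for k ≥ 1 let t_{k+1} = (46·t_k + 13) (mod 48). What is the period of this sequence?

3

Computing terms: t_1 = 1, t_2 = 11, t_3 = 39, t_4 = 31, t_5 = 47, t_6 = 15, t_7 = 31.
Since t_7 = t_4 = 31, the sequence is eventually periodic: after a pre-period of length 3 it cycles with period 3.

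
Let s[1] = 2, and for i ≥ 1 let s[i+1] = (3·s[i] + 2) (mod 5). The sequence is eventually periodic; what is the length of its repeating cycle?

We have s[1] = 2; s[2] = 3; s[3] = 1; s[4] = 0; s[5] = 2.
The sequence repeats with period 4.

4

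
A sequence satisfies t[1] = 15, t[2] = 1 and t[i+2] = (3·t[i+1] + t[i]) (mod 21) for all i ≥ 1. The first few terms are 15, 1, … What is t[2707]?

Listing terms: t[1] = 15,  t[2] = 1,  t[3] = 18,  t[4] = 13,  t[5] = 15,  t[6] = 16,  t[7] = 0,  t[8] = 16,  t[9] = 6,  t[10] = 13,  t[11] = 3,  t[12] = 1,  t[13] = 6,  t[14] = 19,  t[15] = 0,  t[16] = 19,  t[17] = 15,  t[18] = 1.
The sequence repeats with period 16.
So t[2707] = t[1 + ((2707-1) mod 16)] = t[3] = 18.

18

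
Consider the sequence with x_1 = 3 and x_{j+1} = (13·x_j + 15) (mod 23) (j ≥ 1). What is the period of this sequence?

x_1 = 3; x_2 = 8; x_3 = 4; x_4 = 21; x_5 = 12; x_6 = 10; x_7 = 7; x_8 = 14; x_9 = 13; x_{10} = 0; x_{11} = 15; x_{12} = 3.
The sequence repeats with period 11.

11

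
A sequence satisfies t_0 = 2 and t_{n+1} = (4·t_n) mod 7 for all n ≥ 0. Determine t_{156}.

Listing terms: t_0 = 2; t_1 = 1; t_2 = 4; t_3 = 2.
The sequence repeats with period 3.
(156 - 0) mod 3 = 0, so t_{156} = t_0 = 2.

2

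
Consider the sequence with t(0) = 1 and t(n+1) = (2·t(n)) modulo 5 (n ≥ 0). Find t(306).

Computing terms: t(0) = 1,  t(1) = 2,  t(2) = 4,  t(3) = 3,  t(4) = 1.
The sequence repeats with period 4.
So t(306) = t(0 + ((306-0) mod 4)) = t(2) = 4.

4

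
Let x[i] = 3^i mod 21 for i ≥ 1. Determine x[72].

15

Computing terms: x[1] = 3, x[2] = 9, x[3] = 6, x[4] = 18, x[5] = 12, x[6] = 15, x[7] = 3.
The sequence repeats with period 6.
So x[72] = x[1 + ((72-1) mod 6)] = x[6] = 15.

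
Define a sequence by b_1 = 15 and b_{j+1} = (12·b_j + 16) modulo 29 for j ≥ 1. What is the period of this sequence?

We have b_1 = 15,  b_2 = 22,  b_3 = 19,  b_4 = 12,  b_5 = 15.
The sequence repeats with period 4.

4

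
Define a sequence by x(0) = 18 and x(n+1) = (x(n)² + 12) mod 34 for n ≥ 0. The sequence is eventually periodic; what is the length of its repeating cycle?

3

We have x(0) = 18; x(1) = 30; x(2) = 28; x(3) = 14; x(4) = 4; x(5) = 28.
Since x(5) = x(2) = 28, the sequence is eventually periodic: after a pre-period of length 2 it cycles with period 3.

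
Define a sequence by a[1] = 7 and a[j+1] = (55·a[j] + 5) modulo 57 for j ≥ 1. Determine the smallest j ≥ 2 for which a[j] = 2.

6

a[1] = 7,  a[2] = 48,  a[3] = 23,  a[4] = 16,  a[5] = 30,  a[6] = 2,  a[7] = 1,  a[8] = 3,  a[9] = 56,  a[10] = 7.
Since a[10] = a[1] = 7, the sequence is periodic with period 9.
The value 2 first appears (with j ≥ 2) at a[6].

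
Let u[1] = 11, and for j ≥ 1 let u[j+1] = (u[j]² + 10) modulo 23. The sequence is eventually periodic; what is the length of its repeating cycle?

4

u[1] = 11,  u[2] = 16,  u[3] = 13,  u[4] = 18,  u[5] = 12,  u[6] = 16.
Since u[6] = u[2] = 16, the sequence is eventually periodic: after a pre-period of length 1 it cycles with period 4.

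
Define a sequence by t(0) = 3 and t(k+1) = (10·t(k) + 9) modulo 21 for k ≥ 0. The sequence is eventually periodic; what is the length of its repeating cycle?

6

t(0) = 3; t(1) = 18; t(2) = 0; t(3) = 9; t(4) = 15; t(5) = 12; t(6) = 3.
The sequence repeats with period 6.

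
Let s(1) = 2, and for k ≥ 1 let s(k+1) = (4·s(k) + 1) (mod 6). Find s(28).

We have s(1) = 2, s(2) = 3, s(3) = 1, s(4) = 5, s(5) = 3.
Since s(5) = s(2) = 3, the sequence is eventually periodic: after a pre-period of length 1 it cycles with period 3.
For k ≥ 2, s(k) depends only on (k - 2) mod 3. (28 - 2) mod 3 = 2, so s(28) = s(4) = 5.

5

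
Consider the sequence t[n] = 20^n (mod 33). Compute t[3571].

20

We have t[0] = 1, t[1] = 20, t[2] = 4, t[3] = 14, t[4] = 16, t[5] = 23, t[6] = 31, t[7] = 26, t[8] = 25, t[9] = 5, t[10] = 1.
Since t[10] = t[0] = 1, the sequence is periodic with period 10.
(3571 - 0) mod 10 = 1, so t[3571] = t[1] = 20.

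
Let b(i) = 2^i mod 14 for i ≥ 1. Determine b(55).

2

We have b(1) = 2, b(2) = 4, b(3) = 8, b(4) = 2.
Since b(4) = b(1) = 2, the sequence is periodic with period 3.
So b(55) = b(1 + ((55-1) mod 3)) = b(1) = 2.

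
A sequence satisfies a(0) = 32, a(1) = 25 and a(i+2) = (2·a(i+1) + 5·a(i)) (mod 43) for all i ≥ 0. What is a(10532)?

12

We have a(0) = 32, a(1) = 25, a(2) = 38, a(3) = 29, a(4) = 33, a(5) = 39, a(6) = 28, a(7) = 36, a(8) = 40, a(9) = 2, a(10) = 32, a(11) = 31, a(12) = 7, a(13) = 40, a(14) = 29, a(15) = 0, a(16) = 16, a(17) = 32, a(18) = 15, a(19) = 18, a(20) = 25, a(21) = 11, a(22) = 18, a(23) = 5, a(24) = 14, a(25) = 10, a(26) = 4, a(27) = 15, a(28) = 7, a(29) = 3, a(30) = 41, a(31) = 11, a(32) = 12, a(33) = 36, a(34) = 3, a(35) = 14, a(36) = 0, a(37) = 27, a(38) = 11, a(39) = 28, a(40) = 25, a(41) = 18, a(42) = 32, a(43) = 25.
The sequence repeats with period 42.
So a(10532) = a(0 + ((10532-0) mod 42)) = a(32) = 12.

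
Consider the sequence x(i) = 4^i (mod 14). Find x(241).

4

Listing terms: x(0) = 1, x(1) = 4, x(2) = 2, x(3) = 8, x(4) = 4.
Since x(4) = x(1) = 4, the sequence is eventually periodic: after a pre-period of length 1 it cycles with period 3.
For i ≥ 1, x(i) depends only on (i - 1) mod 3. (241 - 1) mod 3 = 0, so x(241) = x(1) = 4.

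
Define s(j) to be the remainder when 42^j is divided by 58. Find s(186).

54

Listing terms: s(0) = 1, s(1) = 42, s(2) = 24, s(3) = 22, s(4) = 54, s(5) = 6, s(6) = 20, s(7) = 28, s(8) = 16, s(9) = 34, s(10) = 36, s(11) = 4, s(12) = 52, s(13) = 38, s(14) = 30, s(15) = 42.
Since s(15) = s(1) = 42, the sequence is eventually periodic: after a pre-period of length 1 it cycles with period 14.
For j ≥ 1, s(j) depends only on (j - 1) mod 14. (186 - 1) mod 14 = 3, so s(186) = s(4) = 54.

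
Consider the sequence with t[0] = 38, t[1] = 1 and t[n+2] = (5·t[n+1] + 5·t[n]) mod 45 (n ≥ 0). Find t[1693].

10

Computing terms: t[0] = 38; t[1] = 1; t[2] = 15; t[3] = 35; t[4] = 25; t[5] = 30; t[6] = 5; t[7] = 40; t[8] = 0; t[9] = 20; t[10] = 10; t[11] = 15; t[12] = 35.
Since (t[11], t[12]) = (t[2], t[3]) = (15, 35) (two consecutive terms determine the rest), the sequence is eventually periodic: after a pre-period of length 2 it cycles with period 9.
For n ≥ 2, t[n] depends only on (n - 2) mod 9. (1693 - 2) mod 9 = 8, so t[1693] = t[10] = 10.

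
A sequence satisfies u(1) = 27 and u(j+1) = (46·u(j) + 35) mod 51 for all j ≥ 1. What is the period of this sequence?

48

Listing terms: u(1) = 27,  u(2) = 2,  u(3) = 25,  u(4) = 12,  u(5) = 26,  u(6) = 7,  u(7) = 0,  u(8) = 35,  u(9) = 13,  u(10) = 21,  u(11) = 32,  u(12) = 28,  u(13) = 48,  u(14) = 50,  u(15) = 40,  u(16) = 39,  u(17) = 44,  u(18) = 19,  u(19) = 42,  u(20) = 29,  u(21) = 43,  u(22) = 24,  u(23) = 17,  u(24) = 1,  u(25) = 30,  u(26) = 38,  u(27) = 49,  u(28) = 45,  u(29) = 14,  u(30) = 16,  u(31) = 6,  u(32) = 5,  u(33) = 10,  u(34) = 36,  u(35) = 8,  u(36) = 46,  u(37) = 9,  u(38) = 41,  u(39) = 34,  u(40) = 18,  u(41) = 47,  u(42) = 4,  u(43) = 15,  u(44) = 11,  u(45) = 31,  u(46) = 33,  u(47) = 23,  u(48) = 22,  u(49) = 27.
The sequence repeats with period 48.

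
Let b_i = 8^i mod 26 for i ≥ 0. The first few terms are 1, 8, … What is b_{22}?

Computing terms: b_0 = 1, b_1 = 8, b_2 = 12, b_3 = 18, b_4 = 14, b_5 = 8.
Since b_5 = b_1 = 8, the sequence is eventually periodic: after a pre-period of length 1 it cycles with period 4.
For i ≥ 1, b_i depends only on (i - 1) mod 4. (22 - 1) mod 4 = 1, so b_{22} = b_2 = 12.

12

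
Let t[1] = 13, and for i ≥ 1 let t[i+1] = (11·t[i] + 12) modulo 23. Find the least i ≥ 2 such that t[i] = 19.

We have t[1] = 13, t[2] = 17, t[3] = 15, t[4] = 16, t[5] = 4, t[6] = 10, t[7] = 7, t[8] = 20, t[9] = 2, t[10] = 11, t[11] = 18, t[12] = 3, t[13] = 22, t[14] = 1, t[15] = 0, t[16] = 12, t[17] = 6, t[18] = 9, t[19] = 19, t[20] = 14, t[21] = 5, t[22] = 21, t[23] = 13.
Since t[23] = t[1] = 13, the sequence is periodic with period 22.
The value 19 first appears (with i ≥ 2) at t[19].

19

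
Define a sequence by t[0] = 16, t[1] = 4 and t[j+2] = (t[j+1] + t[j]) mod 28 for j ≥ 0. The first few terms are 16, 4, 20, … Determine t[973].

16

We have t[0] = 16; t[1] = 4; t[2] = 20; t[3] = 24; t[4] = 16; t[5] = 12; t[6] = 0; t[7] = 12; t[8] = 12; t[9] = 24; t[10] = 8; t[11] = 4; t[12] = 12; t[13] = 16; t[14] = 0; t[15] = 16; t[16] = 16; t[17] = 4.
The sequence repeats with period 16.
(973 - 0) mod 16 = 13, so t[973] = t[13] = 16.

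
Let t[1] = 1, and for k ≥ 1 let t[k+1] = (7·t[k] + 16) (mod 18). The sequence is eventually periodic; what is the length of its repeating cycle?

9

t[1] = 1; t[2] = 5; t[3] = 15; t[4] = 13; t[5] = 17; t[6] = 9; t[7] = 7; t[8] = 11; t[9] = 3; t[10] = 1.
Since t[10] = t[1] = 1, the sequence is periodic with period 9.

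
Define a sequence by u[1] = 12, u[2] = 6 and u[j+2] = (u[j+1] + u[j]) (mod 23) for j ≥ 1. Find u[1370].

17

u[1] = 12; u[2] = 6; u[3] = 18; u[4] = 1; u[5] = 19; u[6] = 20; u[7] = 16; u[8] = 13; u[9] = 6; u[10] = 19; u[11] = 2; u[12] = 21; u[13] = 0; u[14] = 21; u[15] = 21; u[16] = 19; u[17] = 17; u[18] = 13; u[19] = 7; u[20] = 20; u[21] = 4; u[22] = 1; u[23] = 5; u[24] = 6; u[25] = 11; u[26] = 17; u[27] = 5; u[28] = 22; u[29] = 4; u[30] = 3; u[31] = 7; u[32] = 10; u[33] = 17; u[34] = 4; u[35] = 21; u[36] = 2; u[37] = 0; u[38] = 2; u[39] = 2; u[40] = 4; u[41] = 6; u[42] = 10; u[43] = 16; u[44] = 3; u[45] = 19; u[46] = 22; u[47] = 18; u[48] = 17; u[49] = 12; u[50] = 6.
Since (u[49], u[50]) = (u[1], u[2]) = (12, 6) (two consecutive terms determine the rest), the sequence is periodic with period 48.
So u[1370] = u[1 + ((1370-1) mod 48)] = u[26] = 17.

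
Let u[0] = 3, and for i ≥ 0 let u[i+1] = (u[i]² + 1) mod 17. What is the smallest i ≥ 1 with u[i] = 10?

1

Computing terms: u[0] = 3, u[1] = 10, u[2] = 16, u[3] = 2, u[4] = 5, u[5] = 9, u[6] = 14, u[7] = 10.
Since u[7] = u[1] = 10, the sequence is eventually periodic: after a pre-period of length 1 it cycles with period 6.
The value 10 first appears (with i ≥ 1) at u[1].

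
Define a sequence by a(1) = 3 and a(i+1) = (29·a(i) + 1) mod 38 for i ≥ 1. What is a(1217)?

11

Listing terms: a(1) = 3; a(2) = 12; a(3) = 7; a(4) = 14; a(5) = 27; a(6) = 24; a(7) = 13; a(8) = 36; a(9) = 19; a(10) = 20; a(11) = 11; a(12) = 16; a(13) = 9; a(14) = 34; a(15) = 37; a(16) = 10; a(17) = 25; a(18) = 4; a(19) = 3.
The sequence repeats with period 18.
(1217 - 1) mod 18 = 10, so a(1217) = a(11) = 11.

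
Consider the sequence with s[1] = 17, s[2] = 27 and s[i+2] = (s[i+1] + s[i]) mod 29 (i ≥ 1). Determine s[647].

We have s[1] = 17, s[2] = 27, s[3] = 15, s[4] = 13, s[5] = 28, s[6] = 12, s[7] = 11, s[8] = 23, s[9] = 5, s[10] = 28, s[11] = 4, s[12] = 3, s[13] = 7, s[14] = 10, s[15] = 17, s[16] = 27.
Since (s[15], s[16]) = (s[1], s[2]) = (17, 27) (two consecutive terms determine the rest), the sequence is periodic with period 14.
So s[647] = s[1 + ((647-1) mod 14)] = s[3] = 15.

15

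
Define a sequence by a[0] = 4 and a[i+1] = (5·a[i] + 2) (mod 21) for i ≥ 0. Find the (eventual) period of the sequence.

Computing terms: a[0] = 4, a[1] = 1, a[2] = 7, a[3] = 16, a[4] = 19, a[5] = 13, a[6] = 4.
Since a[6] = a[0] = 4, the sequence is periodic with period 6.

6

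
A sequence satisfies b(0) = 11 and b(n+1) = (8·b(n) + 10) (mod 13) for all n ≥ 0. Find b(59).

5

Computing terms: b(0) = 11, b(1) = 7, b(2) = 1, b(3) = 5, b(4) = 11.
The sequence repeats with period 4.
So b(59) = b(0 + ((59-0) mod 4)) = b(3) = 5.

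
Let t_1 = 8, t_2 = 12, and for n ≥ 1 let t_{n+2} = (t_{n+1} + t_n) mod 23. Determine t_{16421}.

We have t_1 = 8; t_2 = 12; t_3 = 20; t_4 = 9; t_5 = 6; t_6 = 15; t_7 = 21; t_8 = 13; t_9 = 11; t_{10} = 1; t_{11} = 12; t_{12} = 13; t_{13} = 2; t_{14} = 15; t_{15} = 17; t_{16} = 9; t_{17} = 3; t_{18} = 12; t_{19} = 15; t_{20} = 4; t_{21} = 19; t_{22} = 0; t_{23} = 19; t_{24} = 19; t_{25} = 15; t_{26} = 11; t_{27} = 3; t_{28} = 14; t_{29} = 17; t_{30} = 8; t_{31} = 2; t_{32} = 10; t_{33} = 12; t_{34} = 22; t_{35} = 11; t_{36} = 10; t_{37} = 21; t_{38} = 8; t_{39} = 6; t_{40} = 14; t_{41} = 20; t_{42} = 11; t_{43} = 8; t_{44} = 19; t_{45} = 4; t_{46} = 0; t_{47} = 4; t_{48} = 4; t_{49} = 8; t_{50} = 12.
Since (t_{49}, t_{50}) = (t_1, t_2) = (8, 12) (two consecutive terms determine the rest), the sequence is periodic with period 48.
(16421 - 1) mod 48 = 4, so t_{16421} = t_5 = 6.

6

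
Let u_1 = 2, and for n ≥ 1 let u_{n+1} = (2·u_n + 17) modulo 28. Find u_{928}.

23

u_1 = 2; u_2 = 21; u_3 = 3; u_4 = 23; u_5 = 7; u_6 = 3.
Since u_6 = u_3 = 3, the sequence is eventually periodic: after a pre-period of length 2 it cycles with period 3.
For n ≥ 3, u_n depends only on (n - 3) mod 3. (928 - 3) mod 3 = 1, so u_{928} = u_4 = 23.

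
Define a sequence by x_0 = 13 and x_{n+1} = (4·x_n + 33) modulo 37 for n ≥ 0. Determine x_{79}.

Computing terms: x_0 = 13; x_1 = 11; x_2 = 3; x_3 = 8; x_4 = 28; x_5 = 34; x_6 = 21; x_7 = 6; x_8 = 20; x_9 = 2; x_{10} = 4; x_{11} = 12; x_{12} = 7; x_{13} = 24; x_{14} = 18; x_{15} = 31; x_{16} = 9; x_{17} = 32; x_{18} = 13.
Since x_{18} = x_0 = 13, the sequence is periodic with period 18.
So x_{79} = x_{0 + ((79-0) mod 18)} = x_7 = 6.

6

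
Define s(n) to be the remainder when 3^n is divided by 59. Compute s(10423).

Listing terms: s(0) = 1, s(1) = 3, s(2) = 9, s(3) = 27, s(4) = 22, s(5) = 7, s(6) = 21, s(7) = 4, s(8) = 12, s(9) = 36, s(10) = 49, s(11) = 29, s(12) = 28, s(13) = 25, s(14) = 16, s(15) = 48, s(16) = 26, s(17) = 19, s(18) = 57, s(19) = 53, s(20) = 41, s(21) = 5, s(22) = 15, s(23) = 45, s(24) = 17, s(25) = 51, s(26) = 35, s(27) = 46, s(28) = 20, s(29) = 1.
The sequence repeats with period 29.
So s(10423) = s(0 + ((10423-0) mod 29)) = s(12) = 28.

28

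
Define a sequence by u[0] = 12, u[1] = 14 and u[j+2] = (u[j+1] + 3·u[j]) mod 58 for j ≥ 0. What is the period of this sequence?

28

We have u[0] = 12; u[1] = 14; u[2] = 50; u[3] = 34; u[4] = 10; u[5] = 54; u[6] = 26; u[7] = 14; u[8] = 34; u[9] = 18; u[10] = 4; u[11] = 0; u[12] = 12; u[13] = 12; u[14] = 48; u[15] = 26; u[16] = 54; u[17] = 16; u[18] = 4; u[19] = 52; u[20] = 6; u[21] = 46; u[22] = 6; u[23] = 28; u[24] = 46; u[25] = 14; u[26] = 36; u[27] = 20; u[28] = 12; u[29] = 14.
Since (u[28], u[29]) = (u[0], u[1]) = (12, 14) (two consecutive terms determine the rest), the sequence is periodic with period 28.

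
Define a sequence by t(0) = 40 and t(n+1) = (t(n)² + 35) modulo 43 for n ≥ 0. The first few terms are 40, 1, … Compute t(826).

32

We have t(0) = 40, t(1) = 1, t(2) = 36, t(3) = 41, t(4) = 39, t(5) = 8, t(6) = 13, t(7) = 32, t(8) = 27, t(9) = 33, t(10) = 6, t(11) = 28, t(12) = 2, t(13) = 39.
Since t(13) = t(4) = 39, the sequence is eventually periodic: after a pre-period of length 4 it cycles with period 9.
For n ≥ 4, t(n) depends only on (n - 4) mod 9. (826 - 4) mod 9 = 3, so t(826) = t(7) = 32.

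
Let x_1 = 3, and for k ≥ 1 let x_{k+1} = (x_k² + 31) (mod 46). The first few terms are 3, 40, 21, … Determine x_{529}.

Listing terms: x_1 = 3, x_2 = 40, x_3 = 21, x_4 = 12, x_5 = 37, x_6 = 20, x_7 = 17, x_8 = 44, x_9 = 35, x_{10} = 14, x_{11} = 43, x_{12} = 40.
Since x_{12} = x_2 = 40, the sequence is eventually periodic: after a pre-period of length 1 it cycles with period 10.
For k ≥ 2, x_k depends only on (k - 2) mod 10. (529 - 2) mod 10 = 7, so x_{529} = x_9 = 35.

35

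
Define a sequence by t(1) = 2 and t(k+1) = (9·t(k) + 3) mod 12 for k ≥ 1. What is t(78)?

Computing terms: t(1) = 2; t(2) = 9; t(3) = 0; t(4) = 3; t(5) = 6; t(6) = 9.
Since t(6) = t(2) = 9, the sequence is eventually periodic: after a pre-period of length 1 it cycles with period 4.
For k ≥ 2, t(k) depends only on (k - 2) mod 4. (78 - 2) mod 4 = 0, so t(78) = t(2) = 9.

9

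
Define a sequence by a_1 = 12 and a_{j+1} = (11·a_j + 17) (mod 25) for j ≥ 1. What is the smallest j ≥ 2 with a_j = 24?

2

We have a_1 = 12; a_2 = 24; a_3 = 6; a_4 = 8; a_5 = 5; a_6 = 22; a_7 = 9; a_8 = 16; a_9 = 18; a_{10} = 15; a_{11} = 7; a_{12} = 19; a_{13} = 1; a_{14} = 3; a_{15} = 0; a_{16} = 17; a_{17} = 4; a_{18} = 11; a_{19} = 13; a_{20} = 10; a_{21} = 2; a_{22} = 14; a_{23} = 21; a_{24} = 23; a_{25} = 20; a_{26} = 12.
The sequence repeats with period 25.
The value 24 first appears (with j ≥ 2) at a_2.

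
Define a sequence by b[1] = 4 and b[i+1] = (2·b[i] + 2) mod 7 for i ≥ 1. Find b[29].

3

Computing terms: b[1] = 4, b[2] = 3, b[3] = 1, b[4] = 4.
Since b[4] = b[1] = 4, the sequence is periodic with period 3.
So b[29] = b[1 + ((29-1) mod 3)] = b[2] = 3.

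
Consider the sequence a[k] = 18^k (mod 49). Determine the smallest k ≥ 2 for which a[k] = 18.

4

Computing terms: a[1] = 18,  a[2] = 30,  a[3] = 1,  a[4] = 18.
The sequence repeats with period 3.
The value 18 next appears (with k ≥ 2) at a[4].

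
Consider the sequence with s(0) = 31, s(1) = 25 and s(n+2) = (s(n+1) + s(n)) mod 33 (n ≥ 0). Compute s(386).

We have s(0) = 31,  s(1) = 25,  s(2) = 23,  s(3) = 15,  s(4) = 5,  s(5) = 20,  s(6) = 25,  s(7) = 12,  s(8) = 4,  s(9) = 16,  s(10) = 20,  s(11) = 3,  s(12) = 23,  s(13) = 26,  s(14) = 16,  s(15) = 9,  s(16) = 25,  s(17) = 1,  s(18) = 26,  s(19) = 27,  s(20) = 20,  s(21) = 14,  s(22) = 1,  s(23) = 15,  s(24) = 16,  s(25) = 31,  s(26) = 14,  s(27) = 12,  s(28) = 26,  s(29) = 5,  s(30) = 31,  s(31) = 3,  s(32) = 1,  s(33) = 4,  s(34) = 5,  s(35) = 9,  s(36) = 14,  s(37) = 23,  s(38) = 4,  s(39) = 27,  s(40) = 31,  s(41) = 25.
Since (s(40), s(41)) = (s(0), s(1)) = (31, 25) (two consecutive terms determine the rest), the sequence is periodic with period 40.
(386 - 0) mod 40 = 26, so s(386) = s(26) = 14.

14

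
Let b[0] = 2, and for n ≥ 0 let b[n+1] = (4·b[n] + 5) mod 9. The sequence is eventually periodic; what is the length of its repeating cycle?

9

We have b[0] = 2; b[1] = 4; b[2] = 3; b[3] = 8; b[4] = 1; b[5] = 0; b[6] = 5; b[7] = 7; b[8] = 6; b[9] = 2.
The sequence repeats with period 9.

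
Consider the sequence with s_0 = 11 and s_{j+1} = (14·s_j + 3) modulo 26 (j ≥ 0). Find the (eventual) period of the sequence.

We have s_0 = 11; s_1 = 1; s_2 = 17; s_3 = 7; s_4 = 23; s_5 = 13; s_6 = 3; s_7 = 19; s_8 = 9; s_9 = 25; s_{10} = 15; s_{11} = 5; s_{12} = 21; s_{13} = 11.
Since s_{13} = s_0 = 11, the sequence is periodic with period 13.

13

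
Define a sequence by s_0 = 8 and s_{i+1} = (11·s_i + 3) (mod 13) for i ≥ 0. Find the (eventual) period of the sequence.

12

Listing terms: s_0 = 8,  s_1 = 0,  s_2 = 3,  s_3 = 10,  s_4 = 9,  s_5 = 11,  s_6 = 7,  s_7 = 2,  s_8 = 12,  s_9 = 5,  s_{10} = 6,  s_{11} = 4,  s_{12} = 8.
Since s_{12} = s_0 = 8, the sequence is periodic with period 12.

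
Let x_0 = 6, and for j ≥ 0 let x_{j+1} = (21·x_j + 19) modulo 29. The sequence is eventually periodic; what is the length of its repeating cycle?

Computing terms: x_0 = 6, x_1 = 0, x_2 = 19, x_3 = 12, x_4 = 10, x_5 = 26, x_6 = 14, x_7 = 23, x_8 = 9, x_9 = 5, x_{10} = 8, x_{11} = 13, x_{12} = 2, x_{13} = 3, x_{14} = 24, x_{15} = 1, x_{16} = 11, x_{17} = 18, x_{18} = 20, x_{19} = 4, x_{20} = 16, x_{21} = 7, x_{22} = 21, x_{23} = 25, x_{24} = 22, x_{25} = 17, x_{26} = 28, x_{27} = 27, x_{28} = 6.
The sequence repeats with period 28.

28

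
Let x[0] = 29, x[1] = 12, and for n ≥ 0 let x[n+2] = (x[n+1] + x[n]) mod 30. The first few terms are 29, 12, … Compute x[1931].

23

Computing terms: x[0] = 29; x[1] = 12; x[2] = 11; x[3] = 23; x[4] = 4; x[5] = 27; x[6] = 1; x[7] = 28; x[8] = 29; x[9] = 27; x[10] = 26; x[11] = 23; x[12] = 19; x[13] = 12; x[14] = 1; x[15] = 13; x[16] = 14; x[17] = 27; x[18] = 11; x[19] = 8; x[20] = 19; x[21] = 27; x[22] = 16; x[23] = 13; x[24] = 29; x[25] = 12.
Since (x[24], x[25]) = (x[0], x[1]) = (29, 12) (two consecutive terms determine the rest), the sequence is periodic with period 24.
So x[1931] = x[0 + ((1931-0) mod 24)] = x[11] = 23.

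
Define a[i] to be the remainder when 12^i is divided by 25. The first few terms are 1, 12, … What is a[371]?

13

Listing terms: a[0] = 1,  a[1] = 12,  a[2] = 19,  a[3] = 3,  a[4] = 11,  a[5] = 7,  a[6] = 9,  a[7] = 8,  a[8] = 21,  a[9] = 2,  a[10] = 24,  a[11] = 13,  a[12] = 6,  a[13] = 22,  a[14] = 14,  a[15] = 18,  a[16] = 16,  a[17] = 17,  a[18] = 4,  a[19] = 23,  a[20] = 1.
Since a[20] = a[0] = 1, the sequence is periodic with period 20.
So a[371] = a[0 + ((371-0) mod 20)] = a[11] = 13.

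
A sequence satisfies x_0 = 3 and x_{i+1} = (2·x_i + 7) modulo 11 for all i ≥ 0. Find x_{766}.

6

x_0 = 3,  x_1 = 2,  x_2 = 0,  x_3 = 7,  x_4 = 10,  x_5 = 5,  x_6 = 6,  x_7 = 8,  x_8 = 1,  x_9 = 9,  x_{10} = 3.
The sequence repeats with period 10.
So x_{766} = x_{0 + ((766-0) mod 10)} = x_6 = 6.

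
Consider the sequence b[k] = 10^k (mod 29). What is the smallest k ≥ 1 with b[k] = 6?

We have b[0] = 1,  b[1] = 10,  b[2] = 13,  b[3] = 14,  b[4] = 24,  b[5] = 8,  b[6] = 22,  b[7] = 17,  b[8] = 25,  b[9] = 18,  b[10] = 6,  b[11] = 2,  b[12] = 20,  b[13] = 26,  b[14] = 28,  b[15] = 19,  b[16] = 16,  b[17] = 15,  b[18] = 5,  b[19] = 21,  b[20] = 7,  b[21] = 12,  b[22] = 4,  b[23] = 11,  b[24] = 23,  b[25] = 27,  b[26] = 9,  b[27] = 3,  b[28] = 1.
The sequence repeats with period 28.
The value 6 first appears (with k ≥ 1) at b[10].

10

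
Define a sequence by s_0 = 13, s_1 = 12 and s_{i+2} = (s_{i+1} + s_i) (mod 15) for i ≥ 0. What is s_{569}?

Listing terms: s_0 = 13; s_1 = 12; s_2 = 10; s_3 = 7; s_4 = 2; s_5 = 9; s_6 = 11; s_7 = 5; s_8 = 1; s_9 = 6; s_{10} = 7; s_{11} = 13; s_{12} = 5; s_{13} = 3; s_{14} = 8; s_{15} = 11; s_{16} = 4; s_{17} = 0; s_{18} = 4; s_{19} = 4; s_{20} = 8; s_{21} = 12; s_{22} = 5; s_{23} = 2; s_{24} = 7; s_{25} = 9; s_{26} = 1; s_{27} = 10; s_{28} = 11; s_{29} = 6; s_{30} = 2; s_{31} = 8; s_{32} = 10; s_{33} = 3; s_{34} = 13; s_{35} = 1; s_{36} = 14; s_{37} = 0; s_{38} = 14; s_{39} = 14; s_{40} = 13; s_{41} = 12.
The sequence repeats with period 40.
(569 - 0) mod 40 = 9, so s_{569} = s_9 = 6.

6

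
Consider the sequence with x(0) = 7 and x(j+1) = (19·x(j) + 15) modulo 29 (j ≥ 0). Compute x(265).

13

Computing terms: x(0) = 7,  x(1) = 3,  x(2) = 14,  x(3) = 20,  x(4) = 18,  x(5) = 9,  x(6) = 12,  x(7) = 11,  x(8) = 21,  x(9) = 8,  x(10) = 22,  x(11) = 27,  x(12) = 6,  x(13) = 13,  x(14) = 1,  x(15) = 5,  x(16) = 23,  x(17) = 17,  x(18) = 19,  x(19) = 28,  x(20) = 25,  x(21) = 26,  x(22) = 16,  x(23) = 0,  x(24) = 15,  x(25) = 10,  x(26) = 2,  x(27) = 24,  x(28) = 7.
The sequence repeats with period 28.
(265 - 0) mod 28 = 13, so x(265) = x(13) = 13.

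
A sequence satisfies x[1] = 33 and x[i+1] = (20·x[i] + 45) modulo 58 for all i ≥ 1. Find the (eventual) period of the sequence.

7

We have x[1] = 33; x[2] = 9; x[3] = 51; x[4] = 21; x[5] = 1; x[6] = 7; x[7] = 11; x[8] = 33.
Since x[8] = x[1] = 33, the sequence is periodic with period 7.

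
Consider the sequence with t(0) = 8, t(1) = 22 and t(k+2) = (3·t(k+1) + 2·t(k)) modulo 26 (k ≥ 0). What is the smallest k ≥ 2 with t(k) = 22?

t(0) = 8,  t(1) = 22,  t(2) = 4,  t(3) = 4,  t(4) = 20,  t(5) = 16,  t(6) = 10,  t(7) = 10,  t(8) = 24,  t(9) = 14,  t(10) = 12,  t(11) = 12,  t(12) = 8,  t(13) = 22.
Since (t(12), t(13)) = (t(0), t(1)) = (8, 22) (two consecutive terms determine the rest), the sequence is periodic with period 12.
The value 22 next appears (with k ≥ 2) at t(13).

13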